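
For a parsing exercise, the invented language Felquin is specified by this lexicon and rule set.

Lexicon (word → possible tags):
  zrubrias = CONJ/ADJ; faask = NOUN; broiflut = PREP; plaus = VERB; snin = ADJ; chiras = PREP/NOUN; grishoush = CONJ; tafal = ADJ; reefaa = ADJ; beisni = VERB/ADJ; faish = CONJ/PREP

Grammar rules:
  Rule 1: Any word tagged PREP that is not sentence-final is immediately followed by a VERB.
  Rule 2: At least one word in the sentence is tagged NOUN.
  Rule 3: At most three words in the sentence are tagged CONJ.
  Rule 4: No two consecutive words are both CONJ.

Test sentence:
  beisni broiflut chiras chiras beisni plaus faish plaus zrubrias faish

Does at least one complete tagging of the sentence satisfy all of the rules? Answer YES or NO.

NO

Candidates per position — 1:beisni {VERB,ADJ}; 2:broiflut {PREP}; 3:chiras {PREP,NOUN}; 4:chiras {PREP,NOUN}; 5:beisni {VERB,ADJ}; 6:plaus {VERB}; 7:faish {CONJ,PREP}; 8:plaus {VERB}; 9:zrubrias {CONJ,ADJ}; 10:faish {CONJ,PREP}.
Rule 1 cannot be satisfied by any choice of tags from the lexicon.
So there is no consistent tagging.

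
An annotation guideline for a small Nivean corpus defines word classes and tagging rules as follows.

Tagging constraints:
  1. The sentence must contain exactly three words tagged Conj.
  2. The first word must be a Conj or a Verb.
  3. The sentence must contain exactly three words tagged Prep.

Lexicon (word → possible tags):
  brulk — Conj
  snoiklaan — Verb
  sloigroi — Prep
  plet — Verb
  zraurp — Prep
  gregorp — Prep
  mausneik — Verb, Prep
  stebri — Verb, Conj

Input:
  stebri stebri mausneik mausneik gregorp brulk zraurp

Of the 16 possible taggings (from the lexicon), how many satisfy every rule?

2

Candidates per position — 1:stebri {Verb,Conj}; 2:stebri {Verb,Conj}; 3:mausneik {Verb,Prep}; 4:mausneik {Verb,Prep}; 5:gregorp {Prep}; 6:brulk {Conj}; 7:zraurp {Prep}.
There are 16 candidate sequences in total.
The sequences that satisfy every rule: Conj Conj Verb Prep Prep Conj Prep; Conj Conj Prep Verb Prep Conj Prep.
Count = 2.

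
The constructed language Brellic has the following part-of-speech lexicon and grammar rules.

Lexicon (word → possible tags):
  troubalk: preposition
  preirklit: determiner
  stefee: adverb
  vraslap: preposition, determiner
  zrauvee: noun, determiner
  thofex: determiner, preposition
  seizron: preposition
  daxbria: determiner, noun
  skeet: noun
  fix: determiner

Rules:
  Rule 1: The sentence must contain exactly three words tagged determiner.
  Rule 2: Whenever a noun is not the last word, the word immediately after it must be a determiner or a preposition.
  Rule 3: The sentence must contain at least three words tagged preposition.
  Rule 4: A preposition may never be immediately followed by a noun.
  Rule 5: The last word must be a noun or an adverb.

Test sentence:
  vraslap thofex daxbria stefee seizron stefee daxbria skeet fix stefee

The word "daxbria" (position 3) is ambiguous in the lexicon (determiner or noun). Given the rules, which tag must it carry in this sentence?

Candidates per position — 1:vraslap {preposition,determiner}; 2:thofex {determiner,preposition}; 3:daxbria {determiner,noun}; 4:stefee {adverb}; 5:seizron {preposition}; 6:stefee {adverb}; 7:daxbria {determiner,noun}; 8:skeet {noun}; 9:fix {determiner}; 10:stefee {adverb}.
Position 1: tagging it determiner would leave rule 3 unsatisfiable, so it must be preposition.
Position 2: tagging it determiner would leave rule 3 unsatisfiable, so it must be preposition.
Position 3: tagging it noun would leave rule 1 unsatisfiable, so it must be determiner.
Position 7: tagging it noun would leave rule 1 unsatisfiable, so it must be determiner.
The unique satisfying tagging is: preposition preposition determiner adverb preposition adverb determiner noun determiner adverb.
Check: rule 1 holds; rule 2 holds; rule 3 holds; rule 4 holds; rule 5 holds.

determiner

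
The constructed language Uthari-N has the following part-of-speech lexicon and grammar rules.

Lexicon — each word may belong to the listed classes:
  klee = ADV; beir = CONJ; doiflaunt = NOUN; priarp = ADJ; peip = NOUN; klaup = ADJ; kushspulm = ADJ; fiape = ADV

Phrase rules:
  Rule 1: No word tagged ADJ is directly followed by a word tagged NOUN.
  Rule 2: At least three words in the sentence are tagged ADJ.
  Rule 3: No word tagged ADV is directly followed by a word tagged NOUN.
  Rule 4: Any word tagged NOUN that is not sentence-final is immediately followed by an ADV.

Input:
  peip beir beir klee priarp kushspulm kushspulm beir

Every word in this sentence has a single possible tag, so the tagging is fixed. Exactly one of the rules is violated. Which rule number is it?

4

Fixed tagging: NOUN CONJ CONJ ADV ADJ ADJ ADJ CONJ.
Checking each rule: R1 ✓, R2 ✓, R3 ✓, R4 ✗.
Only rule 4 fails.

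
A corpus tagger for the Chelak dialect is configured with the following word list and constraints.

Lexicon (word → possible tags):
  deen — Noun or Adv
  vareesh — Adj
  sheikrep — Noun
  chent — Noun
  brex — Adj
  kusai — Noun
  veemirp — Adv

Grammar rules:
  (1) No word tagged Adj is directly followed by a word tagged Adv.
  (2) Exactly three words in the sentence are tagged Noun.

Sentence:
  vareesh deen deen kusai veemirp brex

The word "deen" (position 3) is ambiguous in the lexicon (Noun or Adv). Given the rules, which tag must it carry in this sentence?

Noun

Candidates per position — 1:vareesh {Adj}; 2:deen {Noun,Adv}; 3:deen {Noun,Adv}; 4:kusai {Noun}; 5:veemirp {Adv}; 6:brex {Adj}.
Position 2: tagging it Adv would leave rule 1 unsatisfiable, so it must be Noun.
Position 3: tagging it Adv would leave rule 2 unsatisfiable, so it must be Noun.
The only consistent sequence is: Adj Noun Noun Noun Adv Adj.
Check: rule 1 satisfied; rule 2 satisfied.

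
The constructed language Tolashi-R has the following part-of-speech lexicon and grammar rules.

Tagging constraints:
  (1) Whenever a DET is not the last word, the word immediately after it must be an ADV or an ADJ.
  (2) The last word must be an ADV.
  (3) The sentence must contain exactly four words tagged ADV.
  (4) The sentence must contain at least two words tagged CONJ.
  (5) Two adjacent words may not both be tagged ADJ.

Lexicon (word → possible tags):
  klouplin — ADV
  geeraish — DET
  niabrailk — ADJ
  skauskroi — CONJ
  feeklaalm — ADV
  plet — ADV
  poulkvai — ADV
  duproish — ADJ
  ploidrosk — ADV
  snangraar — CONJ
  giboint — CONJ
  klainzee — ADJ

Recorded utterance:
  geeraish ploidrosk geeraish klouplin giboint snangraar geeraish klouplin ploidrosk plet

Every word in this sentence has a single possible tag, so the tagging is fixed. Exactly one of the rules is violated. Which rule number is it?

Fixed tagging: DET ADV DET ADV CONJ CONJ DET ADV ADV ADV.
Checking each rule: R1 ok, R2 ok, R3 fails, R4 ok, R5 ok.
Only rule 3 fails.

3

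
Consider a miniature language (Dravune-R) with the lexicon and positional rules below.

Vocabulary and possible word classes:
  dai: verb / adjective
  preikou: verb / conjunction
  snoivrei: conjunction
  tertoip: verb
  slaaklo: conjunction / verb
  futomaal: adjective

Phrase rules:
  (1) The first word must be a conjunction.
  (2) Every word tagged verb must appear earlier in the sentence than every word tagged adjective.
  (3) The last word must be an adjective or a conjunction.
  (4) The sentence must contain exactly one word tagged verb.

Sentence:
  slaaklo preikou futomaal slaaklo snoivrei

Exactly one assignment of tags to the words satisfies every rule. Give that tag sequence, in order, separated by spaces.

Candidates per position — 1:slaaklo {conjunction,verb}; 2:preikou {verb,conjunction}; 3:futomaal {adjective}; 4:slaaklo {conjunction,verb}; 5:snoivrei {conjunction}.
Position 1: verb is ruled out by rule 1; that leaves conjunction.
Position 4: verb is ruled out by rule 2; that leaves conjunction.
Position 2: conjunction is ruled out by rule 4; that leaves verb.
So the tagging must be: conjunction verb adjective conjunction conjunction.
Rule-by-rule: rule 1 holds; rule 2 holds; rule 3 holds; rule 4 holds.

conjunction verb adjective conjunction conjunction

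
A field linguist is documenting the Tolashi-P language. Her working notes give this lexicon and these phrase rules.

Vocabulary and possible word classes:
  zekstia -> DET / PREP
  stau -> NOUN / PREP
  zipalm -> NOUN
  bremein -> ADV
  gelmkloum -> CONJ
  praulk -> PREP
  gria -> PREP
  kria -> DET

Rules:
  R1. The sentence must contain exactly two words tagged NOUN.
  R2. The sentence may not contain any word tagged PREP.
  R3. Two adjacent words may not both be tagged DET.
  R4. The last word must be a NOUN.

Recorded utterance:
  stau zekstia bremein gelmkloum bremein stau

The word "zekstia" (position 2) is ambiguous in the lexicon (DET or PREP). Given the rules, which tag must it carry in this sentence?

DET

Candidates per position — 1:stau {NOUN,PREP}; 2:zekstia {DET,PREP}; 3:bremein {ADV}; 4:gelmkloum {CONJ}; 5:bremein {ADV}; 6:stau {NOUN,PREP}.
At position 1, choosing PREP makes rule 1 impossible to satisfy; hence NOUN.
At position 2, choosing PREP makes rule 2 impossible to satisfy; hence DET.
At position 6, choosing PREP makes rule 1 impossible to satisfy; hence NOUN.
The unique satisfying tagging is: NOUN DET ADV CONJ ADV NOUN.
Rule-by-rule: rule 1 holds; rule 2 holds; rule 3 holds; rule 4 holds.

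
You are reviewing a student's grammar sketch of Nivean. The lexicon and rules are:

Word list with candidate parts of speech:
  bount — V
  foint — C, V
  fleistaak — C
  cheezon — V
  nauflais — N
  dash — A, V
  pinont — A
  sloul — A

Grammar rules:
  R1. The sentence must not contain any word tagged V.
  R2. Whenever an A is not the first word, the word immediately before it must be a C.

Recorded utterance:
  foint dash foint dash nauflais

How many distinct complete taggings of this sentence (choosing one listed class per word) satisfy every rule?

Candidates per position — 1:foint {C,V}; 2:dash {A,V}; 3:foint {C,V}; 4:dash {A,V}; 5:nauflais {N}.
There are 16 candidate sequences in total.
The sequences that satisfy every rule: C A C A N.
Count = 1.

1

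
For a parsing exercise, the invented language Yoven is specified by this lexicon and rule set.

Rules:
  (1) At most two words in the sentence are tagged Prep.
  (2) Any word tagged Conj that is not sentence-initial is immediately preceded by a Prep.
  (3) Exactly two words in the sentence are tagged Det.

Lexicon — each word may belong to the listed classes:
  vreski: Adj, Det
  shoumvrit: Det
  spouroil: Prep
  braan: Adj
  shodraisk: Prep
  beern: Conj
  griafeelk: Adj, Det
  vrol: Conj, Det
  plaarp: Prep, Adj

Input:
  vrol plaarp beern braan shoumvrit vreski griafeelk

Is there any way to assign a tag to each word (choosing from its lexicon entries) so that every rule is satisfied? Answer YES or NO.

Candidates per position — 1:vrol {Conj,Det}; 2:plaarp {Prep,Adj}; 3:beern {Conj}; 4:braan {Adj}; 5:shoumvrit {Det}; 6:vreski {Adj,Det}; 7:griafeelk {Adj,Det}.
One satisfying assignment: Conj Prep Conj Adj Det Adj Det.
Check: rule 1 holds; rule 2 holds; rule 3 holds.

YES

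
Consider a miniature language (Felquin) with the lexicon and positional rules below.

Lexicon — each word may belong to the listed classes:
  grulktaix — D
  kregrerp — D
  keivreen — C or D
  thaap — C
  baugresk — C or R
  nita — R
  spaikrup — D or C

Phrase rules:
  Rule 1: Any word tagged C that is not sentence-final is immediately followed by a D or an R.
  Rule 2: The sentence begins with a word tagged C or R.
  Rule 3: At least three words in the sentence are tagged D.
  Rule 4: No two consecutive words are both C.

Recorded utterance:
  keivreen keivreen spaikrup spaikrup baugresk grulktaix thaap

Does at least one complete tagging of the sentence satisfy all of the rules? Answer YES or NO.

YES

Candidates per position — 1:keivreen {C,D}; 2:keivreen {C,D}; 3:spaikrup {D,C}; 4:spaikrup {D,C}; 5:baugresk {C,R}; 6:grulktaix {D}; 7:thaap {C}.
One satisfying assignment: C D C D C D C.
Checking: rule 1 holds; rule 2 holds; rule 3 holds; rule 4 holds.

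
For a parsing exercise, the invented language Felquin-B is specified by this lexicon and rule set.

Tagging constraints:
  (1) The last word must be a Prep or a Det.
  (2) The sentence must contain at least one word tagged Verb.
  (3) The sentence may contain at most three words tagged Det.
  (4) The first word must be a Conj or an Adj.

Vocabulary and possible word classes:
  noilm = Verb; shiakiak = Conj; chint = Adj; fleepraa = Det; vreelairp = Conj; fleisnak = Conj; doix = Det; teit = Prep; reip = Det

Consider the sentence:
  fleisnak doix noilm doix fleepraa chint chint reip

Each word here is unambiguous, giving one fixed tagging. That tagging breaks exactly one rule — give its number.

3

Fixed tagging: Conj Det Verb Det Det Adj Adj Det.
Rule check: R1 pass, R2 pass, R3 fail, R4 pass.
Only rule 3 fails.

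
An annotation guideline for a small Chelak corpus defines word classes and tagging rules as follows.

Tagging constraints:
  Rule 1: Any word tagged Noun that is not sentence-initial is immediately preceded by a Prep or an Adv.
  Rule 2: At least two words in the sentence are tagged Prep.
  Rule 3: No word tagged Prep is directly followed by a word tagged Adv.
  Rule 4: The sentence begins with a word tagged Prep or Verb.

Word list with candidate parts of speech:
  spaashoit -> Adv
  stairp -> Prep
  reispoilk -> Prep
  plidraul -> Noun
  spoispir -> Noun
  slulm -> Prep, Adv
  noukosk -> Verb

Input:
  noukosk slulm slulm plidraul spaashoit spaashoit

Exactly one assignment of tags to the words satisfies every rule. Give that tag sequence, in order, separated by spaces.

Verb Prep Prep Noun Adv Adv

Candidates per position — 1:noukosk {Verb}; 2:slulm {Prep,Adv}; 3:slulm {Prep,Adv}; 4:plidraul {Noun}; 5:spaashoit {Adv}; 6:spaashoit {Adv}.
At position 2, choosing Adv makes rule 2 impossible to satisfy; hence Prep.
At position 3, choosing Adv makes rule 2 impossible to satisfy; hence Prep.
So the tagging must be: Verb Prep Prep Noun Adv Adv.
Rule-by-rule: rule 1 satisfied; rule 2 satisfied; rule 3 satisfied; rule 4 satisfied.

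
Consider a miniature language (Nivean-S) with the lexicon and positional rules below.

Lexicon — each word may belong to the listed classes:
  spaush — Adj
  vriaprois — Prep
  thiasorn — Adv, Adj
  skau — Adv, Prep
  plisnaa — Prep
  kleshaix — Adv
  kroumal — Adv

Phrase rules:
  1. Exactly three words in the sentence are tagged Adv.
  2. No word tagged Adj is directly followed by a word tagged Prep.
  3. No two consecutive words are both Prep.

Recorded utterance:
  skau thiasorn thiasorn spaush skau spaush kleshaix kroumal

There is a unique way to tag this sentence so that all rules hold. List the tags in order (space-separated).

Candidates per position — 1:skau {Adv,Prep}; 2:thiasorn {Adv,Adj}; 3:thiasorn {Adv,Adj}; 4:spaush {Adj}; 5:skau {Adv,Prep}; 6:spaush {Adj}; 7:kleshaix {Adv}; 8:kroumal {Adv}.
Position 5: Prep is ruled out by rule 2; that leaves Adv.
Position 1: Adv is ruled out by rule 1; that leaves Prep.
Position 2: Adv is ruled out by rule 1; that leaves Adj.
Position 3: Adv is ruled out by rule 1; that leaves Adj.
The only consistent sequence is: Prep Adj Adj Adj Adv Adj Adv Adv.
Rule-by-rule: rule 1 ok; rule 2 ok; rule 3 ok.

Prep Adj Adj Adj Adv Adj Adv Adv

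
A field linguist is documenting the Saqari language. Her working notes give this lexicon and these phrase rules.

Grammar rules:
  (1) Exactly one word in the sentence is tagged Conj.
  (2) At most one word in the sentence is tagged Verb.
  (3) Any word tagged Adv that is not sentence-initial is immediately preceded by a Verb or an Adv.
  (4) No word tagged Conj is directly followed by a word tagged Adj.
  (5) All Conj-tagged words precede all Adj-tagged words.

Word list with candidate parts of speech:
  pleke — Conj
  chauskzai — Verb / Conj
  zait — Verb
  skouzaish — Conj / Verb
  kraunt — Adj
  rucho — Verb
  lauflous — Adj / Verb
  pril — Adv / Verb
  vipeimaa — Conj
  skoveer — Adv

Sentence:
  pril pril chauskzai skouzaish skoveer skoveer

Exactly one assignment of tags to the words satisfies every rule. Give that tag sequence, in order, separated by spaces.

Candidates per position — 1:pril {Adv,Verb}; 2:pril {Adv,Verb}; 3:chauskzai {Verb,Conj}; 4:skouzaish {Conj,Verb}; 5:skoveer {Adv}; 6:skoveer {Adv}.
If word 4 were Conj, no tagging could satisfy rule 3; so word 4 is Verb.
If word 1 were Verb, no tagging could satisfy rule 2; so word 1 is Adv.
If word 2 were Verb, no tagging could satisfy rule 2; so word 2 is Adv.
If word 3 were Verb, no tagging could satisfy rule 1; so word 3 is Conj.
The only consistent sequence is: Adv Adv Conj Verb Adv Adv.
Check: rule 1 satisfied; rule 2 satisfied; rule 3 satisfied; rule 4 satisfied; rule 5 satisfied.

Adv Adv Conj Verb Adv Adv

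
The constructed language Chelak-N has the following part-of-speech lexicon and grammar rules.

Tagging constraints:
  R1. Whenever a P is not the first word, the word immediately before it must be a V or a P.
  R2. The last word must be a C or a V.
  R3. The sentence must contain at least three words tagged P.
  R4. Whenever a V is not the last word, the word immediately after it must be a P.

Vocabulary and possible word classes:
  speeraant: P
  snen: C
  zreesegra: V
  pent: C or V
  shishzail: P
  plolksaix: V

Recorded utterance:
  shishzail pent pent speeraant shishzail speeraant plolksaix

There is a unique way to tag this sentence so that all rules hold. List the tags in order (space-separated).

Candidates per position — 1:shishzail {P}; 2:pent {C,V}; 3:pent {C,V}; 4:speeraant {P}; 5:shishzail {P}; 6:speeraant {P}; 7:plolksaix {V}.
Position 2: V is ruled out by rule 4; that leaves C.
Position 3: C is ruled out by rule 1; that leaves V.
So the tagging must be: P C V P P P V.
Verifying each rule — rule 1 holds; rule 2 holds; rule 3 holds; rule 4 holds.

P C V P P P V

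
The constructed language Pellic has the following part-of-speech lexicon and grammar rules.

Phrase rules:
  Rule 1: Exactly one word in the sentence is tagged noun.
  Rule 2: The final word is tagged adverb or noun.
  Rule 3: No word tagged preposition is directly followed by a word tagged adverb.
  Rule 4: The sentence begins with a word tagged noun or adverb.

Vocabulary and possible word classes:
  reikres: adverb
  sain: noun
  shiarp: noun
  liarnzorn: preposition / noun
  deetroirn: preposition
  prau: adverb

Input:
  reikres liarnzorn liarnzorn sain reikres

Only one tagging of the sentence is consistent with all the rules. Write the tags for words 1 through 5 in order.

adverb preposition preposition noun adverb

Candidates per position — 1:reikres {adverb}; 2:liarnzorn {preposition,noun}; 3:liarnzorn {preposition,noun}; 4:sain {noun}; 5:reikres {adverb}.
At position 2, choosing noun makes rule 1 impossible to satisfy; hence preposition.
At position 3, choosing noun makes rule 1 impossible to satisfy; hence preposition.
The unique satisfying tagging is: adverb preposition preposition noun adverb.
Check: rule 1 ✓; rule 2 ✓; rule 3 ✓; rule 4 ✓.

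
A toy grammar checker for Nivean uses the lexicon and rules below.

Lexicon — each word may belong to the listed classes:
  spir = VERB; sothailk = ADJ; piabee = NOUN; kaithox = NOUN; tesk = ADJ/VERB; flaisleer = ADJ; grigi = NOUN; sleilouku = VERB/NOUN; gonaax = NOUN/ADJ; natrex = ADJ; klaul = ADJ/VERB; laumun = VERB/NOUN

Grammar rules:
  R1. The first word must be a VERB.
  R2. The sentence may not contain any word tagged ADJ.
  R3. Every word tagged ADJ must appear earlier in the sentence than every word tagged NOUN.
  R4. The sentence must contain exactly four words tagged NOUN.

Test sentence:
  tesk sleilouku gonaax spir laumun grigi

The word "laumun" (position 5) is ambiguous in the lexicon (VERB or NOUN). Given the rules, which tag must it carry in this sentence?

NOUN

Candidates per position — 1:tesk {ADJ,VERB}; 2:sleilouku {VERB,NOUN}; 3:gonaax {NOUN,ADJ}; 4:spir {VERB}; 5:laumun {VERB,NOUN}; 6:grigi {NOUN}.
Position 1: ADJ is ruled out by rule 1; that leaves VERB.
Position 2: VERB is ruled out by rule 4; that leaves NOUN.
Position 3: ADJ is ruled out by rule 2; that leaves NOUN.
Position 5: VERB is ruled out by rule 4; that leaves NOUN.
So the tagging must be: VERB NOUN NOUN VERB NOUN NOUN.
Checking: rule 1 ok; rule 2 ok; rule 3 ok; rule 4 ok.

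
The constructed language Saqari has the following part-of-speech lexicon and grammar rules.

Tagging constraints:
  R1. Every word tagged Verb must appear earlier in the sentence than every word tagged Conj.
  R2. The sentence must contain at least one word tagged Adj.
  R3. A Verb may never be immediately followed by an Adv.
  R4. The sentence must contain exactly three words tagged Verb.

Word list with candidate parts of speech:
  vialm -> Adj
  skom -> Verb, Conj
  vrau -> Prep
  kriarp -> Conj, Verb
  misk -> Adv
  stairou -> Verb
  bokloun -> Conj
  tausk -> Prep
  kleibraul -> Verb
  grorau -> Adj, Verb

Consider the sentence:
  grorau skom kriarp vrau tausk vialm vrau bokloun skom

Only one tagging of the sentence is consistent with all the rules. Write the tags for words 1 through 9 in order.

Verb Verb Verb Prep Prep Adj Prep Conj Conj

Candidates per position — 1:grorau {Adj,Verb}; 2:skom {Verb,Conj}; 3:kriarp {Conj,Verb}; 4:vrau {Prep}; 5:tausk {Prep}; 6:vialm {Adj}; 7:vrau {Prep}; 8:bokloun {Conj}; 9:skom {Verb,Conj}.
At position 9, choosing Verb makes rule 1 impossible to satisfy; hence Conj.
At position 1, choosing Adj makes rule 4 impossible to satisfy; hence Verb.
At position 2, choosing Conj makes rule 4 impossible to satisfy; hence Verb.
At position 3, choosing Conj makes rule 4 impossible to satisfy; hence Verb.
So the tagging must be: Verb Verb Verb Prep Prep Adj Prep Conj Conj.
Rule-by-rule: rule 1 ✓; rule 2 ✓; rule 3 ✓; rule 4 ✓.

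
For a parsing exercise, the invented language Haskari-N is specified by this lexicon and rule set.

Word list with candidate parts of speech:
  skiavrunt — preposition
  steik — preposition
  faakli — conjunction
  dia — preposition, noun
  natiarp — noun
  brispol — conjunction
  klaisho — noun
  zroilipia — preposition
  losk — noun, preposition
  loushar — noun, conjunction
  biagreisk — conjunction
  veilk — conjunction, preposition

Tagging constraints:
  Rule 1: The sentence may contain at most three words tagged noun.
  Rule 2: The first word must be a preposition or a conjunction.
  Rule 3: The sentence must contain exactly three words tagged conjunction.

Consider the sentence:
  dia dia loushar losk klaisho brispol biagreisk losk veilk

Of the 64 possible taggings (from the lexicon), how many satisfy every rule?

Candidates per position — 1:dia {preposition,noun}; 2:dia {preposition,noun}; 3:loushar {noun,conjunction}; 4:losk {noun,preposition}; 5:klaisho {noun}; 6:brispol {conjunction}; 7:biagreisk {conjunction}; 8:losk {noun,preposition}; 9:veilk {conjunction,preposition}.
There are 64 candidate sequences in total.
Checking each against the rules leaves 11 sequences.
Count = 11.

11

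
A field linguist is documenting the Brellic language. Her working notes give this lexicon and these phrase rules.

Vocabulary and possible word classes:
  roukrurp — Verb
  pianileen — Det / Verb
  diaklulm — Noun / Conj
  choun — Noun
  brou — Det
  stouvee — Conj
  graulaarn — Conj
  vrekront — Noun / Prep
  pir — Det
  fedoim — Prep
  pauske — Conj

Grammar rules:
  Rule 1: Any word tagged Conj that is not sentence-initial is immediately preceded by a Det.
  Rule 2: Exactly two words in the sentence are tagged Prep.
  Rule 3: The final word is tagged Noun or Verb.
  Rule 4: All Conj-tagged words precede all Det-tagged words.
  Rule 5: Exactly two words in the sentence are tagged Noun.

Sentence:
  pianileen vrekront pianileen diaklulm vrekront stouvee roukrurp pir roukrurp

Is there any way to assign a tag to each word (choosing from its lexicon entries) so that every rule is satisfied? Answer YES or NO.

Candidates per position — 1:pianileen {Det,Verb}; 2:vrekront {Noun,Prep}; 3:pianileen {Det,Verb}; 4:diaklulm {Noun,Conj}; 5:vrekront {Noun,Prep}; 6:stouvee {Conj}; 7:roukrurp {Verb}; 8:pir {Det}; 9:roukrurp {Verb}.
Rule 1 cannot be satisfied by any choice of tags from the lexicon.
So there is no consistent tagging.

NO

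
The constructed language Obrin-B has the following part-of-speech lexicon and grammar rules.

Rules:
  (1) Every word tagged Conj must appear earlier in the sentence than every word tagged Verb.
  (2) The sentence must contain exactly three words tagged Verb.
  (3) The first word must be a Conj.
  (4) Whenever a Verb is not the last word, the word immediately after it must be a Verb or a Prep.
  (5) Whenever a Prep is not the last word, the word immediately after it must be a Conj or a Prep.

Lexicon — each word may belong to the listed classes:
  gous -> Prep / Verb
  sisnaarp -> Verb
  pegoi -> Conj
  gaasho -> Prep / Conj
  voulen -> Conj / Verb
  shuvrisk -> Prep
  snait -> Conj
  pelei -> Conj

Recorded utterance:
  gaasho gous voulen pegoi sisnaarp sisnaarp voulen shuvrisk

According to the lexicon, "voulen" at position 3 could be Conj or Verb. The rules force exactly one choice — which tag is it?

Conj

Candidates per position — 1:gaasho {Prep,Conj}; 2:gous {Prep,Verb}; 3:voulen {Conj,Verb}; 4:pegoi {Conj}; 5:sisnaarp {Verb}; 6:sisnaarp {Verb}; 7:voulen {Conj,Verb}; 8:shuvrisk {Prep}.
At position 1, choosing Prep makes rule 3 impossible to satisfy; hence Conj.
At position 2, choosing Verb makes rule 1 impossible to satisfy; hence Prep.
At position 3, choosing Verb makes rule 1 impossible to satisfy; hence Conj.
At position 7, choosing Conj makes rule 1 impossible to satisfy; hence Verb.
That leaves exactly one tagging: Conj Prep Conj Conj Verb Verb Verb Prep.
Check: rule 1 satisfied; rule 2 satisfied; rule 3 satisfied; rule 4 satisfied; rule 5 satisfied.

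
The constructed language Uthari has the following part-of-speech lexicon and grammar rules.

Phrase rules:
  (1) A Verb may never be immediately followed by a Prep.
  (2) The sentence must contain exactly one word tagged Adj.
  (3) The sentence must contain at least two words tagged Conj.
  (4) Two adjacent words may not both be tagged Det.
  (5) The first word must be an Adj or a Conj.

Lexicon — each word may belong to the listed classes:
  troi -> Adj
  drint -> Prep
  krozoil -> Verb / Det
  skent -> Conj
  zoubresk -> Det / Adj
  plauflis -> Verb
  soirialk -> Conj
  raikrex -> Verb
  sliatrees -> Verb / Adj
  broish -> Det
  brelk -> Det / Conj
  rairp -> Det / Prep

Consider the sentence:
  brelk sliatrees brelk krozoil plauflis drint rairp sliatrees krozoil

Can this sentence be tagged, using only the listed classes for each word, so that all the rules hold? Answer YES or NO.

Candidates per position — 1:brelk {Det,Conj}; 2:sliatrees {Verb,Adj}; 3:brelk {Det,Conj}; 4:krozoil {Verb,Det}; 5:plauflis {Verb}; 6:drint {Prep}; 7:rairp {Det,Prep}; 8:sliatrees {Verb,Adj}; 9:krozoil {Verb,Det}.
Rule 1 cannot be satisfied by any choice of tags from the lexicon.
So there is no consistent tagging.

NO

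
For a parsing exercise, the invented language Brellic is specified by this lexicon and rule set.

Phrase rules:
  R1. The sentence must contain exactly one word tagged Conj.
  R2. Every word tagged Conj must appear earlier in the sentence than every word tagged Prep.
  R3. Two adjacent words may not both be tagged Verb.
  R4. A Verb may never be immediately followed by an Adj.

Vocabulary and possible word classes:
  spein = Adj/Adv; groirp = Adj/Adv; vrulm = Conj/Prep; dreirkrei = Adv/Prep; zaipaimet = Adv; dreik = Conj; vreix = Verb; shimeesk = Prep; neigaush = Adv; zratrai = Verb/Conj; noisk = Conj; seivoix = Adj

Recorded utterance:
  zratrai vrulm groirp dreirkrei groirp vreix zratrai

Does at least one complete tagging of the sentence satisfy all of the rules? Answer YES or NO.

NO

Candidates per position — 1:zratrai {Verb,Conj}; 2:vrulm {Conj,Prep}; 3:groirp {Adj,Adv}; 4:dreirkrei {Adv,Prep}; 5:groirp {Adj,Adv}; 6:vreix {Verb}; 7:zratrai {Verb,Conj}.
Every candidate sequence violates at least one rule; no consistent tagging exists.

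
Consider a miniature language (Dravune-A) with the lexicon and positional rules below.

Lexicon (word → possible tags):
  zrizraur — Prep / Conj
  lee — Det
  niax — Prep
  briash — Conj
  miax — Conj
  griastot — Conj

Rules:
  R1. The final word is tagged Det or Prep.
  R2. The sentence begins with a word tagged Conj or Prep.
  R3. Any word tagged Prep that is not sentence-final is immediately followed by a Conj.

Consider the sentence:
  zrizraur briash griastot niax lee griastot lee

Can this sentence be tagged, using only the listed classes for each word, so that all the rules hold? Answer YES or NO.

Candidates per position — 1:zrizraur {Prep,Conj}; 2:briash {Conj}; 3:griastot {Conj}; 4:niax {Prep}; 5:lee {Det}; 6:griastot {Conj}; 7:lee {Det}.
Rule 3 cannot be satisfied by any choice of tags from the lexicon.
So there is no consistent tagging.

NO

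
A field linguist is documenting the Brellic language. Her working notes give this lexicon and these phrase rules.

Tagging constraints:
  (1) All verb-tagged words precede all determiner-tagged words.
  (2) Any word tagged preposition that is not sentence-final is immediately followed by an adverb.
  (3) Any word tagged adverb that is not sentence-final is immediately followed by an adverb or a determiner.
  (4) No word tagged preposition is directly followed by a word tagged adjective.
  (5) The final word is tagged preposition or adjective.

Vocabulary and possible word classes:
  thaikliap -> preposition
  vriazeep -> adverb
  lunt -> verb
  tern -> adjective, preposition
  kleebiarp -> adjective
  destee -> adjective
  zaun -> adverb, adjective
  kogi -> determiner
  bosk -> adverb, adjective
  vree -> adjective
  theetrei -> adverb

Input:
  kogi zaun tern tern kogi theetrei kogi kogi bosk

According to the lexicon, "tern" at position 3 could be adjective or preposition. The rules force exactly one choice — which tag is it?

adjective

Candidates per position — 1:kogi {determiner}; 2:zaun {adverb,adjective}; 3:tern {adjective,preposition}; 4:tern {adjective,preposition}; 5:kogi {determiner}; 6:theetrei {adverb}; 7:kogi {determiner}; 8:kogi {determiner}; 9:bosk {adverb,adjective}.
Word 2 cannot be adverb — rule 3 would then fail for every completion. It is adjective.
Word 3 cannot be preposition — rule 2 would then fail for every completion. It is adjective.
Word 4 cannot be preposition — rule 2 would then fail for every completion. It is adjective.
Word 9 cannot be adverb — rule 5 would then fail for every completion. It is adjective.
The unique satisfying tagging is: determiner adjective adjective adjective determiner adverb determiner determiner adjective.
Checking: rule 1 ✓; rule 2 ✓; rule 3 ✓; rule 4 ✓; rule 5 ✓.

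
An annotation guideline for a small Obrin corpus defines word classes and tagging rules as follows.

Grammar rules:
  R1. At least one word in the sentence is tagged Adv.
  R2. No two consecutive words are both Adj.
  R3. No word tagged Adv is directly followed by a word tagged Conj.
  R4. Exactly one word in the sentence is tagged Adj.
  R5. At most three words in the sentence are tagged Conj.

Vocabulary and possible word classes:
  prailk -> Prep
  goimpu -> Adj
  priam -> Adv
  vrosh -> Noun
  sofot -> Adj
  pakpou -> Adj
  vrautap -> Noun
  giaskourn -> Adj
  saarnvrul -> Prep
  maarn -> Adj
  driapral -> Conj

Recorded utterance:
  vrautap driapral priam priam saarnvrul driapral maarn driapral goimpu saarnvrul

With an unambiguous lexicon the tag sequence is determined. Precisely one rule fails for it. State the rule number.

Fixed tagging: Noun Conj Adv Adv Prep Conj Adj Conj Adj Prep.
Applying the rules: R1 ok, R2 ok, R3 ok, R4 fails, R5 ok.
Only rule 4 fails.

4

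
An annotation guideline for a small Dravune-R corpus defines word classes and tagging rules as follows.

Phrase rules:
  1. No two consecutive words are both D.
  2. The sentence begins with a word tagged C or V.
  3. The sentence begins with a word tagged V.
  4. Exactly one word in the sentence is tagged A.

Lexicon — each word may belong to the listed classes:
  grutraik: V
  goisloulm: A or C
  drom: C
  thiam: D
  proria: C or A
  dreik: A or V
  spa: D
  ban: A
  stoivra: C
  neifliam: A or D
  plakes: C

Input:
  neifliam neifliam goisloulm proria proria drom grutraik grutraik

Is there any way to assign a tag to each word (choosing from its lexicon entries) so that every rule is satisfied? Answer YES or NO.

Candidates per position — 1:neifliam {A,D}; 2:neifliam {A,D}; 3:goisloulm {A,C}; 4:proria {C,A}; 5:proria {C,A}; 6:drom {C}; 7:grutraik {V}; 8:grutraik {V}.
Rule 2 cannot be satisfied by any choice of tags from the lexicon.
So there is no consistent tagging.

NO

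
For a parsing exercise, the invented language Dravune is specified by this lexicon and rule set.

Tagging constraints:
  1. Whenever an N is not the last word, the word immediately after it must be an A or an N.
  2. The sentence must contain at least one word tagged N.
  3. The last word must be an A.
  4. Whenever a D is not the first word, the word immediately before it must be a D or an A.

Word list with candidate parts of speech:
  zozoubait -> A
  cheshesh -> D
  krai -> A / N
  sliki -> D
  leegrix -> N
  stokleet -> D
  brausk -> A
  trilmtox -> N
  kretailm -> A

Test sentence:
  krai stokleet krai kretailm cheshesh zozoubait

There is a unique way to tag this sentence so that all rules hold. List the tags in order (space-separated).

Candidates per position — 1:krai {A,N}; 2:stokleet {D}; 3:krai {A,N}; 4:kretailm {A}; 5:cheshesh {D}; 6:zozoubait {A}.
Word 1 cannot be N — rule 1 would then fail for every completion. It is A.
Word 3 cannot be A — rule 2 would then fail for every completion. It is N.
The unique satisfying tagging is: A D N A D A.
Verifying each rule — rule 1 holds; rule 2 holds; rule 3 holds; rule 4 holds.

A D N A D A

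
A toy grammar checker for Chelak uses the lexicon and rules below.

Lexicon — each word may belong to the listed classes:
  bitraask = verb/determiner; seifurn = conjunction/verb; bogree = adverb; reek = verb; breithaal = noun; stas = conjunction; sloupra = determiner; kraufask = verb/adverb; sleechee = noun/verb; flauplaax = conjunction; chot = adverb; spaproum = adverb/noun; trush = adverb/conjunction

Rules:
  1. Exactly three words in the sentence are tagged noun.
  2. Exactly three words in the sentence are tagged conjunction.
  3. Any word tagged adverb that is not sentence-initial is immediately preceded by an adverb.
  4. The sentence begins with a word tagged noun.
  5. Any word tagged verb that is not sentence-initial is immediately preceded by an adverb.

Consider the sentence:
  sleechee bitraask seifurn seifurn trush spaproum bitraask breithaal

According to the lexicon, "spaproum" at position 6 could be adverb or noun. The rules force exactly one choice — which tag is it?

noun

Candidates per position — 1:sleechee {noun,verb}; 2:bitraask {verb,determiner}; 3:seifurn {conjunction,verb}; 4:seifurn {conjunction,verb}; 5:trush {adverb,conjunction}; 6:spaproum {adverb,noun}; 7:bitraask {verb,determiner}; 8:breithaal {noun}.
If word 1 were verb, no tagging could satisfy rule 1; so word 1 is noun.
If word 2 were verb, no tagging could satisfy rule 5; so word 2 is determiner.
If word 3 were verb, no tagging could satisfy rule 2; so word 3 is conjunction.
If word 4 were verb, no tagging could satisfy rule 2; so word 4 is conjunction.
If word 5 were adverb, no tagging could satisfy rule 2; so word 5 is conjunction.
If word 6 were adverb, no tagging could satisfy rule 1; so word 6 is noun.
If word 7 were verb, no tagging could satisfy rule 5; so word 7 is determiner.
So the tagging must be: noun determiner conjunction conjunction conjunction noun determiner noun.
Verifying each rule — rule 1 ok; rule 2 ok; rule 3 ok; rule 4 ok; rule 5 ok.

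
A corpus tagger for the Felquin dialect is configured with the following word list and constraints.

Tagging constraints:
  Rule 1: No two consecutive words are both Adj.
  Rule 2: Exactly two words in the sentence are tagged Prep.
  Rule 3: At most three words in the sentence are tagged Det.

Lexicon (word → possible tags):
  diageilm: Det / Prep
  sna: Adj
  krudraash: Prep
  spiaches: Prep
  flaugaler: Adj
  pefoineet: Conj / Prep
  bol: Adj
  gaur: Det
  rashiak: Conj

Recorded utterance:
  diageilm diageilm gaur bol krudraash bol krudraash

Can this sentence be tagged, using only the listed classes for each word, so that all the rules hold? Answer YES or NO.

Candidates per position — 1:diageilm {Det,Prep}; 2:diageilm {Det,Prep}; 3:gaur {Det}; 4:bol {Adj}; 5:krudraash {Prep}; 6:bol {Adj}; 7:krudraash {Prep}.
One satisfying assignment: Det Det Det Adj Prep Adj Prep.
Verifying each rule — rule 1 holds; rule 2 holds; rule 3 holds.

YES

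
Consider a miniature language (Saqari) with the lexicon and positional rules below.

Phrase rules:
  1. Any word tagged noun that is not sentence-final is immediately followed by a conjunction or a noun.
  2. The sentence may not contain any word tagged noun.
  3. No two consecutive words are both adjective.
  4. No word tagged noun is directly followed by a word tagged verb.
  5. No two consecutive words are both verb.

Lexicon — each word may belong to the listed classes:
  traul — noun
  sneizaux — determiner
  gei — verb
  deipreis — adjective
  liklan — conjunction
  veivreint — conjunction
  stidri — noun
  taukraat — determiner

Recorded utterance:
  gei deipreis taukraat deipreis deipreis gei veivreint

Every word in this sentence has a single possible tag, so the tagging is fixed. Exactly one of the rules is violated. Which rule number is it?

3

Fixed tagging: verb adjective determiner adjective adjective verb conjunction.
Applying the rules: R1 ✓, R2 ✓, R3 ✗, R4 ✓, R5 ✓.
Only rule 3 fails.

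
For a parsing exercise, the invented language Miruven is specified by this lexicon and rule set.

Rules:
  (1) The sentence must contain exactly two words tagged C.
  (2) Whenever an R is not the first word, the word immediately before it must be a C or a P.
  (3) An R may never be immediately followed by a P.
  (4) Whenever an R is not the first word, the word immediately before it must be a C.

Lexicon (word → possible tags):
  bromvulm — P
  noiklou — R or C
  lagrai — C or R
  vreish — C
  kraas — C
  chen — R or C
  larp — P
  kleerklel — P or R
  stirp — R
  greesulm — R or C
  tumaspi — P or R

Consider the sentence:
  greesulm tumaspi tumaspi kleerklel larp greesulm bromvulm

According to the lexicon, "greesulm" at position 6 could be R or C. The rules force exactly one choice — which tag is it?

Candidates per position — 1:greesulm {R,C}; 2:tumaspi {P,R}; 3:tumaspi {P,R}; 4:kleerklel {P,R}; 5:larp {P}; 6:greesulm {R,C}; 7:bromvulm {P}.
Word 1 cannot be R — rule 1 would then fail for every completion. It is C.
Word 2 cannot be R — rule 3 would then fail for every completion. It is P.
Word 3 cannot be R — rule 3 would then fail for every completion. It is P.
Word 4 cannot be R — rule 3 would then fail for every completion. It is P.
Word 6 cannot be R — rule 1 would then fail for every completion. It is C.
That leaves exactly one tagging: C P P P P C P.
Rule-by-rule: rule 1 satisfied; rule 2 satisfied; rule 3 satisfied; rule 4 satisfied.

C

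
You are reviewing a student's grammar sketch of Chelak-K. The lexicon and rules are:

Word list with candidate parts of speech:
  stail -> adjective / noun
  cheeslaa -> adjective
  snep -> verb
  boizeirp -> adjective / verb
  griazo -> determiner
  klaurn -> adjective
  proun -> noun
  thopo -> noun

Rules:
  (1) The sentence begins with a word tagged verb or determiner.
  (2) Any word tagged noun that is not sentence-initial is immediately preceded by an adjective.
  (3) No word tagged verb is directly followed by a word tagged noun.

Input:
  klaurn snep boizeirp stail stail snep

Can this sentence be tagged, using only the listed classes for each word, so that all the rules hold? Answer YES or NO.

NO

Candidates per position — 1:klaurn {adjective}; 2:snep {verb}; 3:boizeirp {adjective,verb}; 4:stail {adjective,noun}; 5:stail {adjective,noun}; 6:snep {verb}.
Rule 1 cannot be satisfied by any choice of tags from the lexicon.
So there is no consistent tagging.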